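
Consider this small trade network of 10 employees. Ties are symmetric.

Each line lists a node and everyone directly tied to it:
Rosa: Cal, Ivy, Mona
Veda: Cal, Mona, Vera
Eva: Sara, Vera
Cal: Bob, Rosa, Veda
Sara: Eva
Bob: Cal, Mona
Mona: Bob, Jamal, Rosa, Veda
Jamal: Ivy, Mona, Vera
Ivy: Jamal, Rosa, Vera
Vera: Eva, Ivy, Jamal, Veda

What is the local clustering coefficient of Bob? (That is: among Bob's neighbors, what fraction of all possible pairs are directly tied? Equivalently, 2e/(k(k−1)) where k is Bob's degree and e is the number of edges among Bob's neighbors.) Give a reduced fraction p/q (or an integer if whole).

0

Bob's neighbors: Cal and Mona (k = 2).
Possible neighbor pairs: C(2,2) = 1. Edges among them: none → e = 0.
Clustering(Bob) = 0/1.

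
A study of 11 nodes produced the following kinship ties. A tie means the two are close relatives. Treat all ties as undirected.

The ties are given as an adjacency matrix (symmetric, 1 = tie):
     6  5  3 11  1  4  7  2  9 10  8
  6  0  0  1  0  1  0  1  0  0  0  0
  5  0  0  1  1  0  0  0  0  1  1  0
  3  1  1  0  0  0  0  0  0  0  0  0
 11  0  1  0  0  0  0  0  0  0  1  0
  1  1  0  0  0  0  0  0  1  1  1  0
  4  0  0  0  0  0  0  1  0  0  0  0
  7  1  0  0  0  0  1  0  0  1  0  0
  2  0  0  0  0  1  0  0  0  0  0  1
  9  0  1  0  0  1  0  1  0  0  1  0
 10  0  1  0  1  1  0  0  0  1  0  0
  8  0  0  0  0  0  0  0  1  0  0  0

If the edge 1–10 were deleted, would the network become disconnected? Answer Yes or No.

No

Even without that edge, 1 still reaches 10 via 1 – 9 – 10, so the network stays connected. Not a bridge.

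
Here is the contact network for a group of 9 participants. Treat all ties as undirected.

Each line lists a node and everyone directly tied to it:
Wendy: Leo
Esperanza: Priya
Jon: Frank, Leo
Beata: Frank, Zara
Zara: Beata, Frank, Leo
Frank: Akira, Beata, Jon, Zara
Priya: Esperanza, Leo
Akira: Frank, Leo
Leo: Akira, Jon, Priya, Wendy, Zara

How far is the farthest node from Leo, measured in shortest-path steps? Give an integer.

Distances from Leo: Akira:1, Beata:2, Esperanza:2, Frank:2, Jon:1, Priya:1, Wendy:1, Zara:1.
The largest is 2 (to Frank, Esperanza, and Beata), so the eccentricity of Leo is 2.

2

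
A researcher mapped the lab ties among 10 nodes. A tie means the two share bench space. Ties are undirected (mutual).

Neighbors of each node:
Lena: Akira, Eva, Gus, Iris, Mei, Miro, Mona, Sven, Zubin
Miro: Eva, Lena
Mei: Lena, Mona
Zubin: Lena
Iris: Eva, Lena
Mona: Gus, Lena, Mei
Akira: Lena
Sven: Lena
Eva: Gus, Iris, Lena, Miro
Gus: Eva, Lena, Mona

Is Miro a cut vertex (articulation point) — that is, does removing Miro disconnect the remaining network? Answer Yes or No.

No

Even without Miro, every remaining node can still reach every other (the residual graph is connected), so Miro is not a cut vertex.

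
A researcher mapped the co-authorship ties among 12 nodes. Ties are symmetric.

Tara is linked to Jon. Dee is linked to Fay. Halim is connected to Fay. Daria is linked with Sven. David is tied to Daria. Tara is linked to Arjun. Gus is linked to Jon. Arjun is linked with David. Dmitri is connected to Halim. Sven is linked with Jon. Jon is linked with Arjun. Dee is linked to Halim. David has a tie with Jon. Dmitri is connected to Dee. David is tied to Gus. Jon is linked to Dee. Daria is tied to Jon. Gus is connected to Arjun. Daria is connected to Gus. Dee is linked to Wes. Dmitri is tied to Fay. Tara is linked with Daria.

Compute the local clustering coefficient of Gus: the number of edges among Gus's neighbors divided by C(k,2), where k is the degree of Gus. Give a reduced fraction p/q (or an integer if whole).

5/6

Gus's neighbors: Arjun, Daria, David, and Jon (k = 4).
Possible neighbor pairs: C(4,2) = 6. Edges among them: Arjun–David, Arjun–Jon, Daria–David, Daria–Jon, David–Jon → e = 5.
Clustering(Gus) = 5/6.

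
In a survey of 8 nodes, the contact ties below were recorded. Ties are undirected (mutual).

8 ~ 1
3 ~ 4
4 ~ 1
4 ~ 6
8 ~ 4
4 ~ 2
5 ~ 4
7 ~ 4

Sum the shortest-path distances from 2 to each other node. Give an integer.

Distances from 2: 1:2, 3:2, 4:1, 5:2, 6:2, 7:2, 8:2.
Sum = 2 + 2 + 1 + 2 + 2 + 2 + 2 = 13.

13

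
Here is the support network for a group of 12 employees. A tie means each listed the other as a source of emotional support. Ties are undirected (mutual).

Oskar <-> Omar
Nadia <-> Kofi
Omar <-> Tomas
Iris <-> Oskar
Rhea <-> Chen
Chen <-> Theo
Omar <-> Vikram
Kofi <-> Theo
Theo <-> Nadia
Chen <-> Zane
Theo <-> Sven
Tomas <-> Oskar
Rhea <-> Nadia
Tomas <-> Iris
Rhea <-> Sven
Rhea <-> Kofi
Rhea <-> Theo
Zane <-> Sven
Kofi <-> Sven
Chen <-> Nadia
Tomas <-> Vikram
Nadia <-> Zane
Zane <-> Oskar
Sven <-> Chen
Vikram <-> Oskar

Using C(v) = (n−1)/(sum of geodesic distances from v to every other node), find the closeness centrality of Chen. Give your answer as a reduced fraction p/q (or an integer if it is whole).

11/21

Distances from Chen: Iris:3, Kofi:2, Nadia:1, Omar:3, Oskar:2, Rhea:1, Sven:1, Theo:1, Tomas:3, Vikram:3, Zane:1. Sum = 21.
n = 12, so closeness = 11/21.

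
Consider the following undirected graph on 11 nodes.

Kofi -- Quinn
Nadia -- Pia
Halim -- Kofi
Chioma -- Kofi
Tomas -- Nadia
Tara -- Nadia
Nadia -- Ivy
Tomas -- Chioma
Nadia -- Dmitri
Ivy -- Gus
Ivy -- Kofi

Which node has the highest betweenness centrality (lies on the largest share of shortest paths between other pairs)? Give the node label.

Nadia

Unnormalized betweenness of each node: Chioma:3, Dmitri:0, Gus:0, Halim:0, Ivy:21, Kofi:19, Nadia:26, Pia:0, Quinn:0, Tara:0, Tomas:4.
Nadia has the largest value, 26, making it the main broker — the node through which the most shortest paths run.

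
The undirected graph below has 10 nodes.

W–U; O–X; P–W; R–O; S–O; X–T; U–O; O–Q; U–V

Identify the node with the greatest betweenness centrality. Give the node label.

O

Unnormalized betweenness of each node: O:29, P:0, Q:0, R:0, S:0, T:0, U:20, V:0, W:8, X:8.
O has the largest value, 29, making it the main broker — the node through which the most shortest paths run.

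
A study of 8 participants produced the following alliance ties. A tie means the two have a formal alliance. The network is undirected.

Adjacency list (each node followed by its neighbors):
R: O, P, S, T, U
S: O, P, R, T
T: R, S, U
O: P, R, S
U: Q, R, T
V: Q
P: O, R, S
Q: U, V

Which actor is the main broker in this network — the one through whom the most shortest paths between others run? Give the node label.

U

Unnormalized betweenness of each node: O:0, P:0, Q:6, R:17/2, S:1, T:3/2, U:10, V:0.
U has the largest value, 10, making it the main broker — the node through which the most shortest paths run.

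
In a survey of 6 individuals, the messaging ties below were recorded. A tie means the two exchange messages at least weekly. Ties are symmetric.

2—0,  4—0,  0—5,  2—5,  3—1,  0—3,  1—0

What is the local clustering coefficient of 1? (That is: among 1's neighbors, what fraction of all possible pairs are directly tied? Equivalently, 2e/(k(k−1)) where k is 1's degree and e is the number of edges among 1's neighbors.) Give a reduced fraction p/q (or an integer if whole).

1's neighbors: 0 and 3 (k = 2).
Possible neighbor pairs: C(2,2) = 1. Edges among them: 0–3 → e = 1.
Clustering(1) = 1/1.

1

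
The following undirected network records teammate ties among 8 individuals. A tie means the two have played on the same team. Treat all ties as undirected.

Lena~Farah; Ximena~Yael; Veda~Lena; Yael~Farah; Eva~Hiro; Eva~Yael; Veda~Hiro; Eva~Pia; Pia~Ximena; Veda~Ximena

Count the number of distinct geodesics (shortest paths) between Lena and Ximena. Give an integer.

1

The shortest distance is 2, and the only length-2 path is Lena–Veda–Ximena. So there is exactly 1 shortest path.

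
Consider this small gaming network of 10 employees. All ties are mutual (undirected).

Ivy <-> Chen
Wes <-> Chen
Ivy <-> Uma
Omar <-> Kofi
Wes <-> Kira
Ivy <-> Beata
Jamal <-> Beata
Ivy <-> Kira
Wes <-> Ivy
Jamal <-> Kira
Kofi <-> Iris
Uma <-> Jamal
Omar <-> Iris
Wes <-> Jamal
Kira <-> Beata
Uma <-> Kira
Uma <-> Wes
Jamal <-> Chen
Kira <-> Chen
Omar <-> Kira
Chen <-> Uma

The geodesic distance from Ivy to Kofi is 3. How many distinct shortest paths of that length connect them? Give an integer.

The shortest distance is 3, and the only length-3 path is Ivy–Kira–Omar–Kofi. So there is exactly 1 shortest path.

1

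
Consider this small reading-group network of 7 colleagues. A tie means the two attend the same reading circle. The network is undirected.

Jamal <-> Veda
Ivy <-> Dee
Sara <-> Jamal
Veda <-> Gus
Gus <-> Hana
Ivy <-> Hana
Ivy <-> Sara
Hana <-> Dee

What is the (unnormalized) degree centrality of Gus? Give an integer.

Gus is directly tied to Hana and Veda. That is 2 neighbors, so the degree of Gus is 2.

2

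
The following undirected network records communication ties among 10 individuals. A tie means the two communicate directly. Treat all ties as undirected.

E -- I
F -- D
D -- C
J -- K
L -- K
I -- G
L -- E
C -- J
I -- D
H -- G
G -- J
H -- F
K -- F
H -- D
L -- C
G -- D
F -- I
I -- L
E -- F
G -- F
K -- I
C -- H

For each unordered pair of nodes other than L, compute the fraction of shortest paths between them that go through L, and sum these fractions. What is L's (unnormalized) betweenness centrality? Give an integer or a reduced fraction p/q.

Pairs whose geodesics pass through L — K–E: 1/3; K–C: 1/2; J–E: 2/6; E–C: 1; C–I: 1/2.
All other pairs contribute 0.
Summing the contributions gives betweenness(L) = 8/3.

8/3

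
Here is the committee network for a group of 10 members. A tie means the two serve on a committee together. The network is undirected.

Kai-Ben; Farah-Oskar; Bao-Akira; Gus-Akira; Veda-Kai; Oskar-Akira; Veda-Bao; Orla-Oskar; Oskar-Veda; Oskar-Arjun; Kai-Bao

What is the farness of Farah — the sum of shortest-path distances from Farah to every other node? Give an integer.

Distances from Farah: Akira:2, Arjun:2, Bao:3, Ben:4, Gus:3, Kai:3, Orla:2, Oskar:1, Veda:2.
Sum = 2 + 2 + 3 + 4 + 3 + 3 + 2 + 1 + 2 = 22.

22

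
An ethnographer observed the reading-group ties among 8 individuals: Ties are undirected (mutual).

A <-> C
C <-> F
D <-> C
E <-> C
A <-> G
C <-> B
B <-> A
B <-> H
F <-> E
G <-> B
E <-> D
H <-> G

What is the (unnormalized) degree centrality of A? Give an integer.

A is directly tied to B, C, and G. That is 3 neighbors, so the degree of A is 3.

3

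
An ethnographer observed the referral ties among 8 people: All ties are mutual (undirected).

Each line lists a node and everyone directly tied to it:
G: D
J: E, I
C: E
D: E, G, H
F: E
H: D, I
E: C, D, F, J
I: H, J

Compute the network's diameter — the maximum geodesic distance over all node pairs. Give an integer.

Eccentricity of each node (its greatest distance to any other): C:3, D:2, E:2, F:3, G:3, H:3, I:3, J:3.
The maximum eccentricity is 3, realized for instance by the pair C–I via C – E – J – I. So the diameter is 3.

3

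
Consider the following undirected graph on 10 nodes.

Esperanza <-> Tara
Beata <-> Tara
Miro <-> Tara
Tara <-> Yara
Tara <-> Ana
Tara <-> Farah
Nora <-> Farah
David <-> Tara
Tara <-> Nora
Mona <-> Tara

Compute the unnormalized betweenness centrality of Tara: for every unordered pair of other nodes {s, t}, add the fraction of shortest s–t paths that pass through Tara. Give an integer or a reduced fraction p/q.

35

Pairs whose geodesics pass through Tara — Nora–David: 1; Nora–Esperanza: 1; Nora–Ana: 1; Nora–Beata: 1; Nora–Mona: 1; Nora–Miro: 1; Nora–Yara: 1; David–Farah: 1; David–Esperanza: 1; David–Ana: 1; David–Beata: 1; David–Mona: 1; David–Miro: 1; David–Yara: 1 … (+21 more pairs).
All other pairs contribute 0.
Summing the contributions gives betweenness(Tara) = 35.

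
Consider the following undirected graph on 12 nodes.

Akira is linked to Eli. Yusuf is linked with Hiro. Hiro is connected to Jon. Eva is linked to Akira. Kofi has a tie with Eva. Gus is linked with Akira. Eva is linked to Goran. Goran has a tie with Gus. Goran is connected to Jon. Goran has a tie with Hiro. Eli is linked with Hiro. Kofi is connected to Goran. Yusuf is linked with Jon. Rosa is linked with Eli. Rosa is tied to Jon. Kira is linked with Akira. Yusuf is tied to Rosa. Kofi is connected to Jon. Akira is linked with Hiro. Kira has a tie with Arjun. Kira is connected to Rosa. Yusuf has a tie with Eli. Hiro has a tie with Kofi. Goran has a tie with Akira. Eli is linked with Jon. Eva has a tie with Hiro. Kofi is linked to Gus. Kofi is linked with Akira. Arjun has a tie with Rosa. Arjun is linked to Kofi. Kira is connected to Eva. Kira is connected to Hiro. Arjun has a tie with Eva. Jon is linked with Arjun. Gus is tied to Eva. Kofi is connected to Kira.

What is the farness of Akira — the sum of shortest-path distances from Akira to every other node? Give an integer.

Distances from Akira: Arjun:2, Eli:1, Eva:1, Goran:1, Gus:1, Hiro:1, Jon:2, Kira:1, Kofi:1, Rosa:2, Yusuf:2.
Sum = 2 + 1 + 1 + 1 + 1 + 1 + 2 + 1 + 1 + 2 + 2 = 15.

15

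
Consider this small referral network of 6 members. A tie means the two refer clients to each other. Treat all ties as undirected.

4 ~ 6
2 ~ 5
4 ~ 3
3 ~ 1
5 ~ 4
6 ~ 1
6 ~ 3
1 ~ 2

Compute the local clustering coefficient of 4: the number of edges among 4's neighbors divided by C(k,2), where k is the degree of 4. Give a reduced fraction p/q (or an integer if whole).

4's neighbors: 3, 5, and 6 (k = 3).
Possible neighbor pairs: C(3,2) = 3. Edges among them: 3–6 → e = 1.
Clustering(4) = 1/3.

1/3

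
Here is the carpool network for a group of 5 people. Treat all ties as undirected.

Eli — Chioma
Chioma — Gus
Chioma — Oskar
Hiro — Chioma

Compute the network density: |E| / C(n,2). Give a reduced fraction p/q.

There are 4 edges and 5 nodes, so the maximum possible is C(5,2) = 10.
Density = 4/10 = 2/5.

2/5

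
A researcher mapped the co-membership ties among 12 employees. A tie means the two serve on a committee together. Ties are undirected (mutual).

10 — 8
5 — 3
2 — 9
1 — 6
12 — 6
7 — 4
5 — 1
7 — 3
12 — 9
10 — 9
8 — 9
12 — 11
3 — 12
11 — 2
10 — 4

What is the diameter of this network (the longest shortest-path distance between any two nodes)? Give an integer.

4

Eccentricity of each node (its greatest distance to any other): 1:4, 2:4, 3:3, 4:4, 5:4, 6:4, 7:4, 8:4, 9:3, 10:4, 11:4, 12:3.
The maximum eccentricity is 4, realized for instance by the pair 5–10 via 5 – 3 – 7 – 4 – 10. So the diameter is 4.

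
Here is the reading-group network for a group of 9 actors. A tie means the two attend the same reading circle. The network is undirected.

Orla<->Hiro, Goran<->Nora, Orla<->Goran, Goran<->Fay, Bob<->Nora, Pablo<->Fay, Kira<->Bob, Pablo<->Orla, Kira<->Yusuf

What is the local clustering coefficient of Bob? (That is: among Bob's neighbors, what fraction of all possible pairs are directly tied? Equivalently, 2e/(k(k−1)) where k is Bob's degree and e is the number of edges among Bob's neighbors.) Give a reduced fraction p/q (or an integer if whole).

Bob's neighbors: Kira and Nora (k = 2).
Possible neighbor pairs: C(2,2) = 1. Edges among them: none → e = 0.
Clustering(Bob) = 0/1.

0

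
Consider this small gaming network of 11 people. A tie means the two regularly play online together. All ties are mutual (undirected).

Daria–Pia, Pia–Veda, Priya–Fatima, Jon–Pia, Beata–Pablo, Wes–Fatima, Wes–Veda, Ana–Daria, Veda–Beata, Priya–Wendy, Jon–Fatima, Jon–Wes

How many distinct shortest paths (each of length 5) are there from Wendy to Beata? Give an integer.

The shortest distance is 5, and the only length-5 path is Wendy–Priya–Fatima–Wes–Veda–Beata. So there is exactly 1 shortest path.

1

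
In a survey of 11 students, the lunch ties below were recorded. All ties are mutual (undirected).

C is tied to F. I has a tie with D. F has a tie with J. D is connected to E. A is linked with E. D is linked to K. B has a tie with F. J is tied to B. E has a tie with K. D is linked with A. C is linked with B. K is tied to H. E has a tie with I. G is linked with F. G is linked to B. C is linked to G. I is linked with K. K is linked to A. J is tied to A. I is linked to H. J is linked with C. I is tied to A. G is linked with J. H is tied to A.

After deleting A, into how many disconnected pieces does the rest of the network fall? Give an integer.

2

Without A, the remaining ties split the others into: {D, E, H, I, K}; {B, C, F, G, J}.
That's 2 separate components.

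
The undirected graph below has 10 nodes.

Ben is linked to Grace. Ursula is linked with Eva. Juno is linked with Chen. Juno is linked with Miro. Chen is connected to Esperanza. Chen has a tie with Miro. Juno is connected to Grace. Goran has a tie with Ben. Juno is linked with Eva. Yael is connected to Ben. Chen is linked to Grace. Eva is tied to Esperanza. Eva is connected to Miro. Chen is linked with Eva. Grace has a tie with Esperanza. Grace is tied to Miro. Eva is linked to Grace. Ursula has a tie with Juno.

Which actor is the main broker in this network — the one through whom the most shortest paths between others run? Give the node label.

Unnormalized betweenness of each node: Ben:15, Chen:2/3, Esperanza:0, Eva:14/3, Goran:0, Grace:56/3, Juno:3, Miro:0, Ursula:0, Yael:0.
Grace has the largest value, 56/3, making it the main broker — the node through which the most shortest paths run.

Grace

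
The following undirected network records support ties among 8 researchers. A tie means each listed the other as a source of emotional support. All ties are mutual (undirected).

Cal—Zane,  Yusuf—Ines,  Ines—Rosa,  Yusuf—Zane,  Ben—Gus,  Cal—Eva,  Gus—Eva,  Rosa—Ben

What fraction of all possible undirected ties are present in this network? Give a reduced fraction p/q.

There are 8 edges and 8 nodes, so the maximum possible is C(8,2) = 28.
Density = 8/28 = 2/7.

2/7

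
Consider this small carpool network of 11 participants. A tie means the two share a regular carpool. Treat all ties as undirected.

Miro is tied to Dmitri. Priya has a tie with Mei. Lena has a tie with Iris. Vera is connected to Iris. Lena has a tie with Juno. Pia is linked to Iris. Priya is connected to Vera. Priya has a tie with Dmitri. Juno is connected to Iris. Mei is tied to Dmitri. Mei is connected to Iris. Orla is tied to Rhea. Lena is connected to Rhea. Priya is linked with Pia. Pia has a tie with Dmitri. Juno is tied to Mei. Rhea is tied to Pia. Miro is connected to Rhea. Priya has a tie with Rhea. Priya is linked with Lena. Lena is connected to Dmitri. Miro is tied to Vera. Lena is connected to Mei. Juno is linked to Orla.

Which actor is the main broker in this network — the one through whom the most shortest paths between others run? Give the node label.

Unnormalized betweenness of each node: Dmitri:199/60, Iris:277/60, Juno:19/6, Lena:61/15, Mei:39/20, Miro:7/4, Orla:7/10, Pia:3/2, Priya:13/3, Rhea:409/60, Vera:107/60.
Rhea has the largest value, 409/60, making it the main broker — the node through which the most shortest paths run.

Rhea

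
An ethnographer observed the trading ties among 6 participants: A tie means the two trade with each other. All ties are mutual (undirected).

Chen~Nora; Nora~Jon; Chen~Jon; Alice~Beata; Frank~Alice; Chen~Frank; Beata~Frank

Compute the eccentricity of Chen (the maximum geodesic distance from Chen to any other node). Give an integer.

Distances from Chen: Alice:2, Beata:2, Frank:1, Jon:1, Nora:1.
The largest is 2 (to Beata and Alice), so the eccentricity of Chen is 2.

2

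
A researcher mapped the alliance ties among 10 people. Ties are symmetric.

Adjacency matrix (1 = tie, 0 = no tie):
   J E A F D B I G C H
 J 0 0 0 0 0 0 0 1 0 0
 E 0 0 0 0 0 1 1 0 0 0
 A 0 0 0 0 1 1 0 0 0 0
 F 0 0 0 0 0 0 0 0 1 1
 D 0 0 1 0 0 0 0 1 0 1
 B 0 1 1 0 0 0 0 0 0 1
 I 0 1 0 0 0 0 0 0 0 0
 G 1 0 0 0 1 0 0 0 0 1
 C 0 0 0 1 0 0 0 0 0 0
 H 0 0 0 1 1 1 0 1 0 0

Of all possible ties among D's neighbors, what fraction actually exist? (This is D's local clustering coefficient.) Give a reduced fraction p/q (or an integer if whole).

1/3

D's neighbors: A, G, and H (k = 3).
Possible neighbor pairs: C(3,2) = 3. Edges among them: G–H → e = 1.
Clustering(D) = 1/3.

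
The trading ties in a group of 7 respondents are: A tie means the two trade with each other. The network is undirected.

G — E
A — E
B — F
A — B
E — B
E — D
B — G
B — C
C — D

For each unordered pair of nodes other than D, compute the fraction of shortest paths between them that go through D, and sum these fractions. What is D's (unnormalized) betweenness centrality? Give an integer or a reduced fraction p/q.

1/2

Pairs whose geodesics pass through D — E–C: 1/2.
All other pairs contribute 0.
Summing the contributions gives betweenness(D) = 1/2.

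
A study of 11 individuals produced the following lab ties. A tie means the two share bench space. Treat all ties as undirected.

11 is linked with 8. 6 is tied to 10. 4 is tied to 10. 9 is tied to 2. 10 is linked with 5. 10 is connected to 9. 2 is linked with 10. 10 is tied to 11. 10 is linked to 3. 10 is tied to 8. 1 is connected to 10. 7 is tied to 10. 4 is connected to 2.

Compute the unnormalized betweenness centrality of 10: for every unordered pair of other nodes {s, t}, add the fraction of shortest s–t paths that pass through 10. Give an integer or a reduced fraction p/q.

Pairs whose geodesics pass through 10 — 1–8: 1; 1–11: 1; 1–2: 1; 1–3: 1; 1–6: 1; 1–9: 1; 1–4: 1; 1–5: 1; 1–7: 1; 8–2: 1; 8–3: 1; 8–6: 1; 8–9: 1; 8–4: 1 … (+28 more pairs).
All other pairs contribute 0.
Summing the contributions gives betweenness(10) = 83/2.

83/2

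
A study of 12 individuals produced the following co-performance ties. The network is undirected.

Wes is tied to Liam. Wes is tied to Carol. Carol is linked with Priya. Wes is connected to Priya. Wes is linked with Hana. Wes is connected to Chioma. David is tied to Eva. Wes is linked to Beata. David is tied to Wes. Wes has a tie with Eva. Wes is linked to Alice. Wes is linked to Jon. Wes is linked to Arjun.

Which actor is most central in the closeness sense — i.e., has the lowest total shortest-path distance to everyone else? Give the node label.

Wes

Farness (sum of distances to all others) for each node — Alice:21, Arjun:21, Beata:21, Carol:20, Chioma:21, David:20, Eva:20, Hana:21, Jon:21, Liam:21, Priya:20, Wes:11.
The smallest farness is 11, for Wes, so Wes has the highest closeness.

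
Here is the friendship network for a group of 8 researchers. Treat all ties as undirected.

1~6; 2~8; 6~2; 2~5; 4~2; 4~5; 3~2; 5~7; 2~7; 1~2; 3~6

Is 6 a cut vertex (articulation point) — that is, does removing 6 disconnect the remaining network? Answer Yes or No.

No

Even without 6, every remaining node can still reach every other (the residual graph is connected), so 6 is not a cut vertex.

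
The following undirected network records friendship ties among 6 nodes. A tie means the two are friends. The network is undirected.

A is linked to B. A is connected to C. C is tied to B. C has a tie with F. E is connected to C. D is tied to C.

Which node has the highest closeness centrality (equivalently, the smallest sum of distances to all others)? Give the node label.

Farness (sum of distances to all others) for each node — A:8, B:8, C:5, D:9, E:9, F:9.
The smallest farness is 5, for C, so C has the highest closeness.

C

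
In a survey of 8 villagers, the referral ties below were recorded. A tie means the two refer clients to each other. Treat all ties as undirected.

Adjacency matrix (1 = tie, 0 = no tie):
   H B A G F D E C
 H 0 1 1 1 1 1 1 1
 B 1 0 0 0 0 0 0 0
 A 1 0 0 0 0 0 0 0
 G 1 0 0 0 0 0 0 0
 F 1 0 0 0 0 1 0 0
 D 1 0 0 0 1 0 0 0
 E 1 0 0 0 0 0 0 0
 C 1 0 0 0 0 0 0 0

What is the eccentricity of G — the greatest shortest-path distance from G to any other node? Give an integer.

Distances from G: A:2, B:2, C:2, D:2, E:2, F:2, H:1.
The largest is 2 (to B, A, F, D, E, and C), so the eccentricity of G is 2.

2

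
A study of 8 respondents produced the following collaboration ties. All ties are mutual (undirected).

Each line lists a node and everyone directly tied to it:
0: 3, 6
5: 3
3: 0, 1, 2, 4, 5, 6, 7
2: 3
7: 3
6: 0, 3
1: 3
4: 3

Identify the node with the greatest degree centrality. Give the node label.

3

Degrees — 0:2, 1:1, 2:1, 3:7, 4:1, 5:1, 6:2, 7:1.
The maximum is 7, attained only by 3.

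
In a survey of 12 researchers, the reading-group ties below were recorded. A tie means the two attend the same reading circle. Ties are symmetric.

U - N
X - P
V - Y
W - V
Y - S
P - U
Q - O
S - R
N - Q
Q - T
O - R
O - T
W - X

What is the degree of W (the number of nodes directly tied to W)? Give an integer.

2

W is directly tied to V and X. That is 2 neighbors, so the degree of W is 2.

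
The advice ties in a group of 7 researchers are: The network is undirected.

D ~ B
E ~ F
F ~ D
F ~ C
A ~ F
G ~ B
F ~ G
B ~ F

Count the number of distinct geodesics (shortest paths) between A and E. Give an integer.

The shortest distance is 2, and the only length-2 path is A–F–E. So there is exactly 1 shortest path.

1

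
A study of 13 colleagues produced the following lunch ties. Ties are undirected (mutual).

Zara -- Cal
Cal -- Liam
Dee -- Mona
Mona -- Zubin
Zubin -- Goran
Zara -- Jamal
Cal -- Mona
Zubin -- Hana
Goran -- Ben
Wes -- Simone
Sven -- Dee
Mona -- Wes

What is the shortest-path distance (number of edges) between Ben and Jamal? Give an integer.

One shortest route is Ben – Goran – Zubin – Mona – Cal – Zara – Jamal, which uses 6 edges, and at distance 5 from Ben we only reach {Liam, Simone, Sven, Zara}, which does not include Jamal. So d(Ben,Jamal) = 6.

6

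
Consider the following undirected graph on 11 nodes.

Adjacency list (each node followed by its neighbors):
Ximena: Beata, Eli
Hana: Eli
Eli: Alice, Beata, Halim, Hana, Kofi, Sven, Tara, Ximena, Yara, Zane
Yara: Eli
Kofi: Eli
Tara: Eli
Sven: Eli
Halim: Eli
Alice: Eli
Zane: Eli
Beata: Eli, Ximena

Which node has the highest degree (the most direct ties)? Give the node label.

Degrees — Alice:1, Beata:2, Eli:10, Halim:1, Hana:1, Kofi:1, Sven:1, Tara:1, Ximena:2, Yara:1, Zane:1.
The maximum is 10, attained only by Eli.

Eli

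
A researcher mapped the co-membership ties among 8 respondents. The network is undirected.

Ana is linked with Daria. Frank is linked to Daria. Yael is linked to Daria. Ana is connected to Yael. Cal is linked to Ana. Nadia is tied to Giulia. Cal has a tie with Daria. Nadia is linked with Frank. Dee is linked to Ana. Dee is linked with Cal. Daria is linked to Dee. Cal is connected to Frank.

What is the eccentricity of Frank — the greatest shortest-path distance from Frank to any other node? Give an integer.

Distances from Frank: Ana:2, Cal:1, Daria:1, Dee:2, Giulia:2, Nadia:1, Yael:2.
The largest is 2 (to Ana, Dee, Yael, and Giulia), so the eccentricity of Frank is 2.

2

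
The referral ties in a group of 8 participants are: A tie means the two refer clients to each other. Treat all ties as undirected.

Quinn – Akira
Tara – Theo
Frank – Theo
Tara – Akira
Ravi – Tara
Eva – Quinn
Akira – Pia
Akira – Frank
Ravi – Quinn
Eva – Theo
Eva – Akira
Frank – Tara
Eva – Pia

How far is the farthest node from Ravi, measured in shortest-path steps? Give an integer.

Distances from Ravi: Akira:2, Eva:2, Frank:2, Pia:3, Quinn:1, Tara:1, Theo:2.
The largest is 3 (to Pia), so the eccentricity of Ravi is 3.

3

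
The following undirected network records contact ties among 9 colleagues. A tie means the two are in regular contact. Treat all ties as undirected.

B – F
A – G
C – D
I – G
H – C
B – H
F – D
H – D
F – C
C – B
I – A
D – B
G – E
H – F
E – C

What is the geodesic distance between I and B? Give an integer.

One shortest route is I – G – E – C – B, which uses 4 edges, and at distance 3 from I we only reach {C}, which does not include B. So d(I,B) = 4.

4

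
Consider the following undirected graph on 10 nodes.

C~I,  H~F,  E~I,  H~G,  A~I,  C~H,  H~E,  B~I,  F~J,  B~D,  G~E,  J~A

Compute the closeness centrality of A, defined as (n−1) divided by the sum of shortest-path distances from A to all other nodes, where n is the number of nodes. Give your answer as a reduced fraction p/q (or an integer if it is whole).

Distances from A: B:2, C:2, D:3, E:2, F:2, G:3, H:3, I:1, J:1. Sum = 19.
n = 10, so closeness = 9/19.

9/19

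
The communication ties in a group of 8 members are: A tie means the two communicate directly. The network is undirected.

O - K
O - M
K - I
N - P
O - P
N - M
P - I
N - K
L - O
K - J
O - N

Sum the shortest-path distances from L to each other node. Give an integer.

Distances from L: I:3, J:3, K:2, M:2, N:2, O:1, P:2.
Sum = 3 + 3 + 2 + 2 + 2 + 1 + 2 = 15.

15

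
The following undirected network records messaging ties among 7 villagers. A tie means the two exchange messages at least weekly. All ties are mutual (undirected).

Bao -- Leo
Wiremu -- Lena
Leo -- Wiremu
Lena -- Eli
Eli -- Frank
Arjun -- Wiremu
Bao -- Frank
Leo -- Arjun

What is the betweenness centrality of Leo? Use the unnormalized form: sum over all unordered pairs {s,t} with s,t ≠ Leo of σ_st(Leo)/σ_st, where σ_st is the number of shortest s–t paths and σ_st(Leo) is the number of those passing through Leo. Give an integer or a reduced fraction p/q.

Pairs whose geodesics pass through Leo — Arjun–Frank: 1; Arjun–Bao: 1; Wiremu–Frank: 1/2; Wiremu–Bao: 1; Lena–Bao: 1/2.
All other pairs contribute 0.
Summing the contributions gives betweenness(Leo) = 4.

4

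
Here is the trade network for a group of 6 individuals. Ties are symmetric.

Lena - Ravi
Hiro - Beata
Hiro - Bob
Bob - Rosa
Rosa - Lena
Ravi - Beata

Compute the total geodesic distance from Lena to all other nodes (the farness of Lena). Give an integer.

Distances from Lena: Beata:2, Bob:2, Hiro:3, Ravi:1, Rosa:1.
Sum = 2 + 2 + 3 + 1 + 1 = 9.

9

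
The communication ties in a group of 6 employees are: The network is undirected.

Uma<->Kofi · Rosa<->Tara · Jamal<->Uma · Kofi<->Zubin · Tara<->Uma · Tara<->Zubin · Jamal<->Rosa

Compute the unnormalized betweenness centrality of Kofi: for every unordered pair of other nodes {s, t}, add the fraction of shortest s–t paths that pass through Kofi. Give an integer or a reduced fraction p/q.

5/6

Pairs whose geodesics pass through Kofi — Zubin–Jamal: 1/3; Zubin–Uma: 1/2.
All other pairs contribute 0.
Summing the contributions gives betweenness(Kofi) = 5/6.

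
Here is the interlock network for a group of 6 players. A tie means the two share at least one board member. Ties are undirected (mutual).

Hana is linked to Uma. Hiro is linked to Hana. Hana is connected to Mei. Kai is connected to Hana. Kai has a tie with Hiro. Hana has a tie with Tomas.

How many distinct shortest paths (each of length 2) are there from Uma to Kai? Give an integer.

The shortest distance is 2, and the only length-2 path is Uma–Hana–Kai. So there is exactly 1 shortest path.

1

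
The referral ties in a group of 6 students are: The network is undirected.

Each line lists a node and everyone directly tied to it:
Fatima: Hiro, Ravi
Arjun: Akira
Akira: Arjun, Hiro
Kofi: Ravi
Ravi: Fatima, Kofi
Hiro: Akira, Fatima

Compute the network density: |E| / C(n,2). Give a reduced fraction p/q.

There are 5 edges and 6 nodes, so the maximum possible is C(6,2) = 15.
Density = 5/15 = 1/3.

1/3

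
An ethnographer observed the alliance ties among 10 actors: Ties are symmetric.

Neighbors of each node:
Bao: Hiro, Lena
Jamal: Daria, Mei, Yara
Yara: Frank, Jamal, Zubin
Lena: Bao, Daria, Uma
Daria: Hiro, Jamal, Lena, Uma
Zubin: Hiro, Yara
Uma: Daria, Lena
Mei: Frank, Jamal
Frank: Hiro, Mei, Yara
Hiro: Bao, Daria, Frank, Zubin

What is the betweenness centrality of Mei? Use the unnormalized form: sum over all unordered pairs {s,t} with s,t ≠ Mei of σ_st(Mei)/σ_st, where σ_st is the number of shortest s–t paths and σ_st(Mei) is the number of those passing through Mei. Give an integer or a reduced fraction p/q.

Pairs whose geodesics pass through Mei — Jamal–Frank: 1/2.
All other pairs contribute 0.
Summing the contributions gives betweenness(Mei) = 1/2.

1/2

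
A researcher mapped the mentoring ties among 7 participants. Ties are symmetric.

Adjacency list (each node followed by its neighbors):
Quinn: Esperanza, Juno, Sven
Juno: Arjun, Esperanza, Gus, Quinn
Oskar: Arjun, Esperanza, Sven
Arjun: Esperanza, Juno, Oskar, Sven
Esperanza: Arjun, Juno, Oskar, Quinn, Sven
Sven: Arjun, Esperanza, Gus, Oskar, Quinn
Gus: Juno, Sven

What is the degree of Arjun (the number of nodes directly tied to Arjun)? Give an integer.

4

Arjun is directly tied to Esperanza, Juno, Oskar, and Sven. That is 4 neighbors, so the degree of Arjun is 4.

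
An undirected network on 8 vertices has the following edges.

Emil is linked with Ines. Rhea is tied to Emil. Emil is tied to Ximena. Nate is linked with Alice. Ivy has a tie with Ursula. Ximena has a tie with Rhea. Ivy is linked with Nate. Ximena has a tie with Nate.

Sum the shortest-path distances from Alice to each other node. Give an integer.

Distances from Alice: Emil:3, Ines:4, Ivy:2, Nate:1, Rhea:3, Ursula:3, Ximena:2.
Sum = 3 + 4 + 2 + 1 + 3 + 3 + 2 = 18.

18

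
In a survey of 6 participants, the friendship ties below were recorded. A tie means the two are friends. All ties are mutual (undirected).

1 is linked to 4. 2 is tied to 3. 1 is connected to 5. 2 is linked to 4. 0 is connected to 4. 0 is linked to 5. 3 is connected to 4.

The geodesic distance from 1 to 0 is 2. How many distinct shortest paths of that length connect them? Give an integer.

The shortest distance is 2. The length-2 paths are: 1–4–0; 1–5–0.
That gives 2 distinct shortest paths.

2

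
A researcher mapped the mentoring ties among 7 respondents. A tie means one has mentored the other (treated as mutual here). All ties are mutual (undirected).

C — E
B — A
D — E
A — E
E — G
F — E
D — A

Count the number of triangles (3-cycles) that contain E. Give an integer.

1

E's neighbors: A, C, D, F, and G.
Neighbor pairs that are themselves tied: E–A–D. Each forms one triangle with E, for 1 in total.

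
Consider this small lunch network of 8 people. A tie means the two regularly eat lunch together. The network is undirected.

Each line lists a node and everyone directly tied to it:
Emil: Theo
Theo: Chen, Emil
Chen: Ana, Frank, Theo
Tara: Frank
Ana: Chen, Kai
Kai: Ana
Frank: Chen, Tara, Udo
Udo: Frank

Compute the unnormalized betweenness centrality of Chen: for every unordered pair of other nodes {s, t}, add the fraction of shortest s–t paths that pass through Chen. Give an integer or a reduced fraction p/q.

Pairs whose geodesics pass through Chen — Udo–Kai: 1; Udo–Theo: 1; Udo–Emil: 1; Udo–Ana: 1; Kai–Theo: 1; Kai–Frank: 1; Kai–Emil: 1; Kai–Tara: 1; Theo–Frank: 1; Theo–Ana: 1; Theo–Tara: 1; Frank–Emil: 1; Frank–Ana: 1; Emil–Ana: 1 … (+2 more pairs).
All other pairs contribute 0.
Summing the contributions gives betweenness(Chen) = 16.

16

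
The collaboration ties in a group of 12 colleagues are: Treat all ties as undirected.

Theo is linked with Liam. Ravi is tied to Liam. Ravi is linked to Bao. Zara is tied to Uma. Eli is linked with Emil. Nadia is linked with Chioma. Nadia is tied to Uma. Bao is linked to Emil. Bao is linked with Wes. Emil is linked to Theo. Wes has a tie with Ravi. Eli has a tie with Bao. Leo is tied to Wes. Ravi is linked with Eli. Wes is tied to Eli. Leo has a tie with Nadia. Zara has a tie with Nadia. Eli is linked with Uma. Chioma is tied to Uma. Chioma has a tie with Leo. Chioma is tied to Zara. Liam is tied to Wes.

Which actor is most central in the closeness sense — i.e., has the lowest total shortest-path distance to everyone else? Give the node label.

Eli

Farness (sum of distances to all others) for each node — Bao:21, Chioma:24, Eli:17, Emil:23, Leo:21, Liam:24, Nadia:24, Ravi:21, Theo:28, Uma:20, Wes:18, Zara:27.
The smallest farness is 17, for Eli, so Eli has the highest closeness.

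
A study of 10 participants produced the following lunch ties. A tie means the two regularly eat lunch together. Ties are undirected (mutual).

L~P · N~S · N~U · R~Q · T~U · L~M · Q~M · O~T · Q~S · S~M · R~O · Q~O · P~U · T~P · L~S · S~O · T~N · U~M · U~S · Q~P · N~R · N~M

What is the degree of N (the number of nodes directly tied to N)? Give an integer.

5

N is directly tied to M, R, S, T, and U. That is 5 neighbors, so the degree of N is 5.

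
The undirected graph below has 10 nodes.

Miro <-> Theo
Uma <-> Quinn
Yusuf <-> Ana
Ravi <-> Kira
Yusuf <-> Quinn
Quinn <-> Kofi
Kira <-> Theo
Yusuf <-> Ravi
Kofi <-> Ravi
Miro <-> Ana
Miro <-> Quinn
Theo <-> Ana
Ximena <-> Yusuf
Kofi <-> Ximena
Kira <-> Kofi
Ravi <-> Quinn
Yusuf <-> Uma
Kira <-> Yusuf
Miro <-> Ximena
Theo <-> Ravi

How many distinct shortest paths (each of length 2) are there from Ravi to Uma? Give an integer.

The shortest distance is 2. The length-2 paths are: Ravi–Quinn–Uma; Ravi–Yusuf–Uma.
That gives 2 distinct shortest paths.

2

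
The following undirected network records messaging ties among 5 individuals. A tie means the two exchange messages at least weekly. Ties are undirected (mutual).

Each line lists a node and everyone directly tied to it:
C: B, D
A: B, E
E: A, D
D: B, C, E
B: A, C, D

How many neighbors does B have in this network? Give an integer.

B is directly tied to A, C, and D. That is 3 neighbors, so the degree of B is 3.

3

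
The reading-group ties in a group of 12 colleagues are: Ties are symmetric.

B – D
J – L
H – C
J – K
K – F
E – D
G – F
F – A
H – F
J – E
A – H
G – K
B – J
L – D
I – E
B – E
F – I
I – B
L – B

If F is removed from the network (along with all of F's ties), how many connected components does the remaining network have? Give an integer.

Without F, the remaining ties split the others into: {A, C, H}; {B, D, E, G, I, J, K, L}.
That's 2 separate components.

2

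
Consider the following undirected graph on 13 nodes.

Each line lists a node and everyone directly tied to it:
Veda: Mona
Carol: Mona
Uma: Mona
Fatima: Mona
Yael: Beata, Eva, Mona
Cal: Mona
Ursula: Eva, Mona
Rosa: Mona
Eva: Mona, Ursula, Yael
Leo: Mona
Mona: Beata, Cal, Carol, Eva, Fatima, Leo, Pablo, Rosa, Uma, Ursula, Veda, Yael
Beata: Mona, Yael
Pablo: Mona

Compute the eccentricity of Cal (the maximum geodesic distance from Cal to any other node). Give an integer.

2

Distances from Cal: Beata:2, Carol:2, Eva:2, Fatima:2, Leo:2, Mona:1, Pablo:2, Rosa:2, Uma:2, Ursula:2, Veda:2, Yael:2.
The largest is 2 (to Leo, Veda, Eva, Uma, Rosa, Yael, Carol, Beata, Pablo, Fatima, and Ursula), so the eccentricity of Cal is 2.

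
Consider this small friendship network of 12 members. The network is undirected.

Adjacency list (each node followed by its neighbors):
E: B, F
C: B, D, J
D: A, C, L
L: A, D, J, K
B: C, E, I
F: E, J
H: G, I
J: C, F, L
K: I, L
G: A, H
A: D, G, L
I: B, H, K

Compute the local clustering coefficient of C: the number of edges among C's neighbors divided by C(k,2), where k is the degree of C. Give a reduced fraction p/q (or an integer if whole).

C's neighbors: B, D, and J (k = 3).
Possible neighbor pairs: C(3,2) = 3. Edges among them: none → e = 0.
Clustering(C) = 0/3 = 0.

0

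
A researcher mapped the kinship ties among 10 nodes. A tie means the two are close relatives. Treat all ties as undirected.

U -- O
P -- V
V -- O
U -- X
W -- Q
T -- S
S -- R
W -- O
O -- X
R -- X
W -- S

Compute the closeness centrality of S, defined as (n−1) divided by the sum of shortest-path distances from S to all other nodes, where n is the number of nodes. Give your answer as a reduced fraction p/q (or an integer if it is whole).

Distances from S: O:2, P:4, Q:2, R:1, T:1, U:3, V:3, W:1, X:2. Sum = 19.
n = 10, so closeness = 9/19.

9/19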